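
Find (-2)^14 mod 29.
By repeated squaring mod 29: (-2)^{1}≡27, (-2)^{2}≡4, (-2)^{4}≡16, (-2)^{8}≡24. Then (-2)^{14} = (-2)^{8+4+2} ≡ 24 × 16 × 4 ≡ 28 mod 29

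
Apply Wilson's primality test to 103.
(102)! mod 103 = 102. Since 102 ≡ -1 (mod 103), 103 is prime.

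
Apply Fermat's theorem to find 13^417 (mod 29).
By Fermat: 13^{28} ≡ 1 (mod 29). 417 ≡ 25 (mod 28). So 13^{417} ≡ 13^{25} ≡ 4 (mod 29)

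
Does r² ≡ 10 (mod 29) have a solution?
By Euler's criterion: 10^{14} ≡ 28 (mod 29). Since this equals -1 (≡ 28), 10 is not a QR.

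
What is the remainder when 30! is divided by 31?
By Wilson's theorem, (30)! ≡ -1 ≡ 30 (mod 31)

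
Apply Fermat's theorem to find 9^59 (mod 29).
By Fermat: 9^{28} ≡ 1 (mod 29). 59 = 2×28 + 3. So 9^{59} ≡ 9^{3} ≡ 4 (mod 29)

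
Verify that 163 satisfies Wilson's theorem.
(162)! mod 163 = 162. Since this equals -1 mod 163, Wilson confirms 163 is prime.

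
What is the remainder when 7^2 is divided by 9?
7^{2} = 49 ≡ 4 mod 9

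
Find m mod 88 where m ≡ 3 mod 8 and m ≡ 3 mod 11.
M = 8 × 11 = 88. M₁ = 11, y₁ ≡ 3 mod 8. M₂ = 8, y₂ ≡ 7 mod 11. m = 3×11×3 + 3×8×7 ≡ 3 mod 88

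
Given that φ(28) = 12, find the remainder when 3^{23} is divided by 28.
By Euler: 3^{12} ≡ 1 (mod 28) since gcd(3, 28) = 1. 23 = 1×12 + 11. So 3^{23} ≡ 3^{11} ≡ 19 (mod 28)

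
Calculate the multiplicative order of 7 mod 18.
Powers of 7 mod 18: 7^1≡7, 7^2≡13, 7^3≡1. ord_18(7) = 3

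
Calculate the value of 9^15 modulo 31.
By repeated squaring mod 31: 9^{1}≡9, 9^{2}≡19, 9^{4}≡20, 9^{8}≡28. Then 9^{15} = 9^{8+4+2+1} ≡ 28 × 20 × 19 × 9 ≡ 1 mod 31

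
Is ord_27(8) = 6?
Powers of 8 mod 27: 8^1≡8, 8^2≡10, 8^3≡26, 8^4≡19, 8^5≡17, 8^6≡1. First k with 8^k≡1 is k=6. Yes, ord_27(8) = 6.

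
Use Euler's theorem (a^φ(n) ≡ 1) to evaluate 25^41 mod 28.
By Euler: 25^{12} ≡ 1 (mod 28) since gcd(25, 28) = 1. 41 = 3×12 + 5. So 25^{41} ≡ 25^{5} ≡ 9 (mod 28)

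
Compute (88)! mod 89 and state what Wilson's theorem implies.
(88)! mod 89 = 88. Since this equals -1 (mod 89), Wilson confirms 89 is prime.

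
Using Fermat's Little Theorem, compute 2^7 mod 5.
By Fermat: 2^{4} ≡ 1 mod 5. So 2^{7} = 2^{4} · 2^{3} ≡ 2^{3} ≡ 3 mod 5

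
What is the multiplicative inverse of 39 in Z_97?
Since 97 is prime, by Fermat 39^(-1) ≡ 39^{95} ≡ 5 (mod 97). Verify: 39 × 5 = 195 ≡ 1 (mod 97)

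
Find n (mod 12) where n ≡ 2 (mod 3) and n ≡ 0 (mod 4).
M = 3 × 4 = 12. M₁ = 4, y₁ ≡ 1 (mod 3). M₂ = 3, y₂ ≡ 3 (mod 4). n = 2×4×1 + 0×3×3 ≡ 8 (mod 12)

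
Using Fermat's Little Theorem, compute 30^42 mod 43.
By Fermat's Little Theorem, 30^{42} ≡ 1 mod 43 since 43 is prime and gcd(30, 43) = 1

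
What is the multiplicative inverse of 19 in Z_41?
Since 41 is prime, by Fermat 19^(-1) ≡ 19^{39} ≡ 13 mod 41. Verify: 19 × 13 = 247 ≡ 1 mod 41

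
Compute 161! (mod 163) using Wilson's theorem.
(162)! = (161)! × (162) ≡ -1 (mod 163). So (161)! ≡ -1 × (162)^(-1) ≡ (-1)×(-1) = 1 (mod 163)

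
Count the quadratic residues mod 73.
For prime 73, there are (p-1)/2 = (73-1)/2 = 36 quadratic residues (excluding 0).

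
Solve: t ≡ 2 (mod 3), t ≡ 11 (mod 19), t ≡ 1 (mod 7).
M = 3 × 19 × 7 = 399. M₁ = 133, y₁ ≡ 1 (mod 3). M₂ = 21, y₂ ≡ 10 (mod 19). M₃ = 57, y₃ ≡ 1 (mod 7). t = 2×133×1 + 11×21×10 + 1×57×1 ≡ 239 (mod 399)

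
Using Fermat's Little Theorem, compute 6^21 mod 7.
By Fermat: 6^{6} ≡ 1 (mod 7). 21 = 3×6 + 3. So 6^{21} ≡ 6^{3} ≡ 6 (mod 7)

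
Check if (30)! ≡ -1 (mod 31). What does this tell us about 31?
(30)! mod 31 = 30. Since this equals -1 (mod 31), Wilson confirms 31 is prime.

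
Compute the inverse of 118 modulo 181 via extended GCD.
Extended GCD: 118(-23) + 181(15) = 1. So 118^(-1) ≡ -23 ≡ 158 mod 181. Verify: 118 × 158 = 18644 ≡ 1 mod 181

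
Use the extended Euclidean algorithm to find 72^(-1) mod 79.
Extended GCD: 72(-34) + 79(31) = 1. So 72^(-1) ≡ -34 ≡ 45 (mod 79). Verify: 72 × 45 = 3240 ≡ 1 (mod 79)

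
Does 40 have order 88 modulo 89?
40^{44} ≡ 1 mod 89 and 44 < 88, so ord_89(40) = 44 ≠ 88 and 40 is not a primitive root.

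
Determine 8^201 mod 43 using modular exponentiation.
Using Fermat: 8^{42} ≡ 1 (mod 43). 201 ≡ 33 (mod 42). So 8^{201} ≡ 8^{33} ≡ 2 (mod 43)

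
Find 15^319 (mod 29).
Using Fermat: 15^{28} ≡ 1 (mod 29). 319 ≡ 11 (mod 28). So 15^{319} ≡ 15^{11} ≡ 21 (mod 29)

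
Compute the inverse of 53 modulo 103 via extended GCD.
Extended GCD: 53(35) + 103(-18) = 1. So 53^(-1) ≡ 35 mod 103. Verify: 53 × 35 = 1855 ≡ 1 mod 103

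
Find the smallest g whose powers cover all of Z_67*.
g = 2. For each prime q|66: 2^{33}≡66, 2^{22}≡37, 2^{6}≡64, none ≡ 1, so ord_67(2) = 66 and 2 is a primitive root.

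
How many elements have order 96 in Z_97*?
There are φ(97-1) = φ(96) = 32 primitive roots modulo 97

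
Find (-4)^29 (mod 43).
By repeated squaring (mod 43): (-4)^{1}≡39, (-4)^{2}≡16, (-4)^{4}≡41, (-4)^{8}≡4, (-4)^{16}≡16. Then (-4)^{29} = (-4)^{16+8+4+1} ≡ 16 × 4 × 41 × 39 ≡ 39 (mod 43)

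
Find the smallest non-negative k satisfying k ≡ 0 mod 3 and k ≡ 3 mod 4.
M = 3 × 4 = 12. M₁ = 4, y₁ ≡ 1 mod 3. M₂ = 3, y₂ ≡ 3 mod 4. k = 0×4×1 + 3×3×3 ≡ 3 mod 12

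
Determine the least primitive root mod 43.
g = 3. For each prime q|42: 3^{21}≡42, 3^{14}≡36, 3^{6}≡41, none ≡ 1, so ord_43(3) = 42 and 3 is a primitive root.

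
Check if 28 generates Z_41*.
ord_41(28) divides 40. For each prime q|40: 28^{20}≡40, 28^{8}≡10, none ≡ 1. So 28 has order 40 and is a primitive root mod 41.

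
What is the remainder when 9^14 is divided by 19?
By repeated squaring mod 19: 9^{1}≡9, 9^{2}≡5, 9^{4}≡6, 9^{8}≡17. Then 9^{14} = 9^{8+4+2} ≡ 17 × 6 × 5 ≡ 16 mod 19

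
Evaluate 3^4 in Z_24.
3^{4} = 81 ≡ 9 mod 24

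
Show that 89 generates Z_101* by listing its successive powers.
89^1, 89^2, ..., 89^{100} mod 101: [89, 43, 90, 31, 32, 20, 63, 52, 83, 14, 34, 97, 48, 30, 44, 78, 74, 21, 51, 95, 72, 45, 66, 16, 10, 82, 26, 92, 7, 17, 99, 24, 15, 22, 39, 37, 61, 76, 98, 36, 73, 33, 8, 5, 41, 13, 46, 54, 59, 100, 12, 58, 11, 70, 69, 81, 38, 49, 18, 87, 67, 4, 53, 71, 57, 23, 27, 80, 50, 6, 29, 56, 35, 85, 91, 19, 75, 9, 94, 84, 2, 77, 86, 79, 62, 64, 40, 25, 3, 65, 28, 68, 93, 96, 60, 88, 55, 47, 42, 1]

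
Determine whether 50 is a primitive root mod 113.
50^{56} ≡ 1 mod 113 and 56 < 112, so ord_113(50) = 56 ≠ 112 and 50 is not a primitive root.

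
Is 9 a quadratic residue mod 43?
By Euler's criterion: 9^{21} ≡ 1 (mod 43). Since this equals 1, 9 is a QR.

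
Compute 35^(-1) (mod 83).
Since 83 is prime, by Fermat 35^(-1) ≡ 35^{81} ≡ 19 (mod 83). Verify: 35 × 19 = 665 ≡ 1 (mod 83)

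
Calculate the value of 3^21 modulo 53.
By repeated squaring mod 53: 3^{1}≡3, 3^{2}≡9, 3^{4}≡28, 3^{8}≡42, 3^{16}≡15. Then 3^{21} = 3^{16+4+1} ≡ 15 × 28 × 3 ≡ 41 mod 53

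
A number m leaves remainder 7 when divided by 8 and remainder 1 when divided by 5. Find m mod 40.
M = 8 × 5 = 40. M₁ = 5, y₁ ≡ 5 mod 8. M₂ = 8, y₂ ≡ 2 mod 5. m = 7×5×5 + 1×8×2 ≡ 31 mod 40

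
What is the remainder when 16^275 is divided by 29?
Using Fermat: 16^{28} ≡ 1 mod 29. 275 ≡ 23 mod 28. So 16^{275} ≡ 16^{23} ≡ 24 mod 29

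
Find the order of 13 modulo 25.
Powers of 13 mod 25: 13^1≡13, 13^2≡19, 13^3≡22, 13^4≡11, 13^5≡18, 13^6≡9, 13^7≡17, 13^8≡21, 13^9≡23, 13^10≡24, 13^11≡12, 13^12≡6, 13^13≡3, 13^14≡14, 13^15≡7, 13^16≡16, 13^17≡8, 13^18≡4, 13^19≡2, 13^20≡1. So the order of 13 is 20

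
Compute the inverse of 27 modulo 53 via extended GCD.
Extended GCD: 27(2) + 53(-1) = 1. So 27^(-1) ≡ 2 (mod 53). Verify: 27 × 2 = 54 ≡ 1 (mod 53)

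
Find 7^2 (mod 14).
7^{2} = 49 ≡ 7 (mod 14)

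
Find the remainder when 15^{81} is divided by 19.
By Fermat: 15^{18} ≡ 1 (mod 19). 81 = 4×18 + 9. So 15^{81} ≡ 15^{9} ≡ 18 (mod 19)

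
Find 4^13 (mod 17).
By repeated squaring (mod 17): 4^{1}≡4, 4^{2}≡16, 4^{4}≡1, 4^{8}≡1. Then 4^{13} = 4^{8+4+1} ≡ 1 × 1 × 4 ≡ 4 (mod 17)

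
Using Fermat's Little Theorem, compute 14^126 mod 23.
By Fermat: 14^{22} ≡ 1 (mod 23). 126 = 5×22 + 16. So 14^{126} ≡ 14^{16} ≡ 8 (mod 23)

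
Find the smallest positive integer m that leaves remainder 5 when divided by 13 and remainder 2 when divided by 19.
M = 13 × 19 = 247. M₁ = 19, y₁ ≡ 11 (mod 13). M₂ = 13, y₂ ≡ 3 (mod 19). m = 5×19×11 + 2×13×3 ≡ 135 (mod 247)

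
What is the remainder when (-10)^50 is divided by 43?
Using Fermat: (-10)^{42} ≡ 1 mod 43. 50 ≡ 8 mod 42. So (-10)^{50} ≡ (-10)^{8} ≡ 17 mod 43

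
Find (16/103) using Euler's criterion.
(16/103) = 16^{51} mod 103 = 1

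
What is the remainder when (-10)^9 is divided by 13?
By repeated squaring mod 13: (-10)^{1}≡3, (-10)^{2}≡9, (-10)^{4}≡3, (-10)^{8}≡9. Then (-10)^{9} = (-10)^{8+1} ≡ 9 × 3 ≡ 1 mod 13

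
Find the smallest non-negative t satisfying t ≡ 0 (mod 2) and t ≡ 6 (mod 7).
M = 2 × 7 = 14. M₁ = 7, y₁ ≡ 1 (mod 2). M₂ = 2, y₂ ≡ 4 (mod 7). t = 0×7×1 + 6×2×4 ≡ 6 (mod 14)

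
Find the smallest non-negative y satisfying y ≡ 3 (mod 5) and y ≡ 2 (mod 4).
M = 5 × 4 = 20. M₁ = 4, y₁ ≡ 4 (mod 5). M₂ = 5, y₂ ≡ 1 (mod 4). y = 3×4×4 + 2×5×1 ≡ 18 (mod 20)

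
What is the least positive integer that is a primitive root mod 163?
g = 2. For each prime q|162: 2^{81}≡162, 2^{54}≡104, none ≡ 1, so ord_163(2) = 162 and 2 is a primitive root.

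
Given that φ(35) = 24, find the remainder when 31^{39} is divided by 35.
By Euler: 31^{24} ≡ 1 mod 35 since gcd(31, 35) = 1. 39 = 1×24 + 15. So 31^{39} ≡ 31^{15} ≡ 6 mod 35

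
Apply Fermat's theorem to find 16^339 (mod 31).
By Fermat: 16^{30} ≡ 1 (mod 31). 339 ≡ 9 (mod 30). So 16^{339} ≡ 16^{9} ≡ 2 (mod 31)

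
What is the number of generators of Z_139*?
Number of primitive roots mod 139 = φ(p-1) = φ(138) = 44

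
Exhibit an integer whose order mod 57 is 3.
7 has order 3 mod 57 since 7^{3} ≡ 1 mod 57 and no smaller power works.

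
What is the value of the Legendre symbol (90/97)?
(90/97) = 90^{48} mod 97 = -1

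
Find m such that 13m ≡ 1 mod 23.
Since 23 is prime, by Fermat 13^(-1) ≡ 13^{21} ≡ 16 mod 23. Verify: 13 × 16 = 208 ≡ 1 mod 23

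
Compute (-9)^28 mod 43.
By repeated squaring (mod 43): (-9)^{1}≡34, (-9)^{2}≡38, (-9)^{4}≡25, (-9)^{8}≡23, (-9)^{16}≡13. Then (-9)^{28} = (-9)^{16+8+4} ≡ 13 × 23 × 25 ≡ 36 (mod 43)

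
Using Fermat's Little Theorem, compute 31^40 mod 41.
By Fermat's Little Theorem, 31^{40} ≡ 1 mod 41 since 41 is prime and gcd(31, 41) = 1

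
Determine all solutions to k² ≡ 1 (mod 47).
The square roots of 1 mod 47 are 1 and 46. Verify: 1² = 1 ≡ 1 (mod 47)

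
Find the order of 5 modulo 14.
Powers of 5 mod 14: 5^1≡5, 5^2≡11, 5^3≡13, 5^4≡9, 5^5≡3, 5^6≡1. ord_14(5) = 6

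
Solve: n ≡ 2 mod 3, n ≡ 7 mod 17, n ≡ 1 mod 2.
M = 3 × 17 × 2 = 102. M₁ = 34, y₁ ≡ 1 mod 3. M₂ = 6, y₂ ≡ 3 mod 17. M₃ = 51, y₃ ≡ 1 mod 2. n = 2×34×1 + 7×6×3 + 1×51×1 ≡ 41 mod 102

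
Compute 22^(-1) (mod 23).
Since 23 is prime, by Fermat 22^(-1) ≡ 22^{21} ≡ 22 (mod 23). Verify: 22 × 22 = 484 ≡ 1 (mod 23)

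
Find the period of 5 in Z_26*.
Powers of 5 mod 26: 5^1≡5, 5^2≡25, 5^3≡21, 5^4≡1. ord_26(5) = 4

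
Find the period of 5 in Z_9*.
Powers of 5 mod 9: 5^1≡5, 5^2≡7, 5^3≡8, 5^4≡4, 5^5≡2, 5^6≡1. So the order of 5 is 6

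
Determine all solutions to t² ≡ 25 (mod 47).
The square roots of 25 mod 47 are 42 and 5. Verify: 42² = 1764 ≡ 25 (mod 47)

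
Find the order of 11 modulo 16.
Powers of 11 mod 16: 11^1≡11, 11^2≡9, 11^3≡3, 11^4≡1. Order = 4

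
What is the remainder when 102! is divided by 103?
By Wilson's theorem, (102)! ≡ -1 ≡ 102 mod 103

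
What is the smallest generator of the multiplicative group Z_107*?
g = 2. Powers: [2, 4, 8, 16, 32, 64, ...] generates all 106 non-zero residues.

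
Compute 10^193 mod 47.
Using Fermat: 10^{46} ≡ 1 (mod 47). 193 ≡ 9 (mod 46). So 10^{193} ≡ 10^{9} ≡ 35 (mod 47)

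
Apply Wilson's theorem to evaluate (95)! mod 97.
(96)! = (95)! × (96) ≡ -1 (mod 97). So (95)! ≡ -1 × (96)^(-1) ≡ (-1)×(-1) = 1 (mod 97)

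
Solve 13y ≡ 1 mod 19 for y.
Since 19 is prime, by Fermat 13^(-1) ≡ 13^{17} ≡ 3 mod 19. Verify: 13 × 3 = 39 ≡ 1 mod 19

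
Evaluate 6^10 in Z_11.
Using Fermat: 6^{10} ≡ 1 mod 11. 10 ≡ 0 mod 10. So 6^{10} ≡ 6^{0} ≡ 1 mod 11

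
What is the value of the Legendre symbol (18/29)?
(18/29) = 18^{14} mod 29 = -1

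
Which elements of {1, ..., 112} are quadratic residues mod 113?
Squares in Z_113*: {1, 2, 4, 7, 8, 9, 11, 13, 14, 15, 16, 18, 22, 25, 26, 28, 30, 31, 32, 36, 41, 44, 49, 50, 51, 52, 53, 56, 57, 60, 61, 62, 63, 64, 69, 72, 77, 81, 82, 83, 85, 87, 88, 91, 95, 97, 98, 99, 100, 102, 104, 105, 106, 109, 111, 112}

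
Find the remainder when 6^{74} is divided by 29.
By Fermat: 6^{28} ≡ 1 (mod 29). 74 = 2×28 + 18. So 6^{74} ≡ 6^{18} ≡ 20 (mod 29)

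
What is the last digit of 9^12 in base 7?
Using Fermat: 9^{6} ≡ 1 mod 7. 12 ≡ 0 mod 6. So 9^{12} ≡ 9^{0} ≡ 1 mod 7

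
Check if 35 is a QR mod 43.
By Euler's criterion: 35^{21} ≡ 1 mod 43. Since this equals 1, 35 is a QR.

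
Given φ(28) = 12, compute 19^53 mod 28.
By Euler: 19^{12} ≡ 1 mod 28 since gcd(19, 28) = 1. 53 = 4×12 + 5. So 19^{53} ≡ 19^{5} ≡ 3 mod 28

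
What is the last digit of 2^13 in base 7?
Using Fermat: 2^{6} ≡ 1 (mod 7). 13 ≡ 1 (mod 6). So 2^{13} ≡ 2^{1} ≡ 2 (mod 7)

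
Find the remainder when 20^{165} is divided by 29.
By Fermat: 20^{28} ≡ 1 mod 29. 165 = 5×28 + 25. So 20^{165} ≡ 20^{25} ≡ 7 mod 29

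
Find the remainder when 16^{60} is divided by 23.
By Fermat: 16^{22} ≡ 1 (mod 23). 60 = 2×22 + 16. So 16^{60} ≡ 16^{16} ≡ 6 (mod 23)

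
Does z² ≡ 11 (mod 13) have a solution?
By Euler's criterion: 11^{6} ≡ 12 (mod 13). Since this equals -1 (≡ 12), 11 is not a QR.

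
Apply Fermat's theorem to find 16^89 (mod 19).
By Fermat: 16^{18} ≡ 1 (mod 19). 89 = 4×18 + 17. So 16^{89} ≡ 16^{17} ≡ 6 (mod 19)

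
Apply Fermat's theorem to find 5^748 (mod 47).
By Fermat: 5^{46} ≡ 1 (mod 47). 748 ≡ 12 (mod 46). So 5^{748} ≡ 5^{12} ≡ 18 (mod 47)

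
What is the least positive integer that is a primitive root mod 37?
g = 2. For each prime q|36: 2^{18}≡36, 2^{12}≡26, none ≡ 1, so ord_37(2) = 36 and 2 is a primitive root.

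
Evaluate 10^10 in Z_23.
By repeated squaring (mod 23): 10^{1}≡10, 10^{2}≡8, 10^{4}≡18, 10^{8}≡2. Then 10^{10} = 10^{8+2} ≡ 2 × 8 ≡ 16 (mod 23)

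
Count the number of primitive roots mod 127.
There are φ(127-1) = φ(126) = 36 primitive roots modulo 127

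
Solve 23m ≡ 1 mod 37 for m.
Since 37 is prime, by Fermat 23^(-1) ≡ 23^{35} ≡ 29 mod 37. Verify: 23 × 29 = 667 ≡ 1 mod 37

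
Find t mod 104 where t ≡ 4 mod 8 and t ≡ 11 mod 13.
M = 8 × 13 = 104. M₁ = 13, y₁ ≡ 5 mod 8. M₂ = 8, y₂ ≡ 5 mod 13. t = 4×13×5 + 11×8×5 ≡ 76 mod 104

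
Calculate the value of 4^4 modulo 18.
4^{4} = 256 ≡ 4 mod 18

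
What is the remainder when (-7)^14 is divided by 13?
Using Fermat: (-7)^{12} ≡ 1 (mod 13). 14 ≡ 2 (mod 12). So (-7)^{14} ≡ (-7)^{2} ≡ 10 (mod 13)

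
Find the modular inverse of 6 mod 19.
Since 19 is prime, by Fermat 6^(-1) ≡ 6^{17} ≡ 16 mod 19. Verify: 6 × 16 = 96 ≡ 1 mod 19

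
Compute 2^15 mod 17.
By repeated squaring (mod 17): 2^{1}≡2, 2^{2}≡4, 2^{4}≡16, 2^{8}≡1. Then 2^{15} = 2^{8+4+2+1} ≡ 1 × 16 × 4 × 2 ≡ 9 (mod 17)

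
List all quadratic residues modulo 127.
QRs mod 127: {1, 2, 4, 8, 9, 11, 13, 15, 16, 17, 18, 19, 21, 22, 25, 26, 30, 31, 32, 34, 35, 36, 37, 38, 41, 42, 44, 47, 49, 50, 52, 60, 61, 62, 64, 68, 69, 70, 71, 72, 73, 74, 76, 79, 81, 82, 84, 87, 88, 94, 98, 99, 100, 103, 104, 107, 113, 115, 117, 120, 121, 122, 124}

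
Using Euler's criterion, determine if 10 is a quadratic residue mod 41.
By Euler's criterion: 10^{20} ≡ 1 mod 41. Since this equals 1, 10 is a QR.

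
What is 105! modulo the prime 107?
(106)! = (105)! × (106) ≡ -1 mod 107. So (105)! ≡ -1 × (106)^(-1) ≡ (-1)×(-1) = 1 mod 107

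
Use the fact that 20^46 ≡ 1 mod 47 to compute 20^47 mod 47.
By Fermat: 20^{46} ≡ 1 mod 47. So 20^{47} = 20^{46} · 20^{1} ≡ 20^{1} ≡ 20 mod 47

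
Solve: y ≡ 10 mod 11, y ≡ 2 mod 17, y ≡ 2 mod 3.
M = 11 × 17 × 3 = 561. M₁ = 51, y₁ ≡ 8 mod 11. M₂ = 33, y₂ ≡ 16 mod 17. M₃ = 187, y₃ ≡ 1 mod 3. y = 10×51×8 + 2×33×16 + 2×187×1 ≡ 461 mod 561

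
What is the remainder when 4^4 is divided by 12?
4^{4} = 256 ≡ 4 mod 12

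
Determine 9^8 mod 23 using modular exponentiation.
By repeated squaring (mod 23): 9^{1}≡9, 9^{2}≡12, 9^{4}≡6, 9^{8}≡13. So 9^{8} ≡ 13 (mod 23)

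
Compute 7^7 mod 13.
By repeated squaring mod 13: 7^{1}≡7, 7^{2}≡10, 7^{4}≡9. Then 7^{7} = 7^{4+2+1} ≡ 9 × 10 × 7 ≡ 6 mod 13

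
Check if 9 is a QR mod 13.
By Euler's criterion: 9^{6} ≡ 1 mod 13. Since this equals 1, 9 is a QR.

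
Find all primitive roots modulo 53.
There are φ(52) = 24 primitive roots mod 53: {2, 3, 5, 8, 12, 14, 18, 19, 20, 21, 22, 26, 27, 31, 32, 33, 34, 35, 39, 41, 45, 48, 50, 51}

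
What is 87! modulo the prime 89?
(88)! = (87)! × (88) ≡ -1 mod 89. So (87)! ≡ -1 × (88)^(-1) ≡ (-1)×(-1) = 1 mod 89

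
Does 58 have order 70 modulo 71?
58^{35} ≡ 1 (mod 71) and 35 < 70, so ord_71(58) = 35 ≠ 70 and 58 is not a primitive root.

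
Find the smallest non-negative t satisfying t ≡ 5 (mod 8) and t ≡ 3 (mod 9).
M = 8 × 9 = 72. M₁ = 9, y₁ ≡ 1 (mod 8). M₂ = 8, y₂ ≡ 8 (mod 9). t = 5×9×1 + 3×8×8 ≡ 21 (mod 72)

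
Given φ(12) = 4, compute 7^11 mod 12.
By Euler: 7^{4} ≡ 1 (mod 12) since gcd(7, 12) = 1. 11 = 2×4 + 3. So 7^{11} ≡ 7^{3} ≡ 7 (mod 12)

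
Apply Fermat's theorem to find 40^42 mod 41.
By Fermat: 40^{40} ≡ 1 mod 41. So 40^{42} = 40^{40} · 40^{2} ≡ 40^{2} ≡ 1 mod 41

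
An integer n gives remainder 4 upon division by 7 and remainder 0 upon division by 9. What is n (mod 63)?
M = 7 × 9 = 63. M₁ = 9, y₁ ≡ 4 (mod 7). M₂ = 7, y₂ ≡ 4 (mod 9). n = 4×9×4 + 0×7×4 ≡ 18 (mod 63)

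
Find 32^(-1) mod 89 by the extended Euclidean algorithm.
Extended GCD: 32(-25) + 89(9) = 1. So 32^(-1) ≡ -25 ≡ 64 mod 89. Verify: 32 × 64 = 2048 ≡ 1 mod 89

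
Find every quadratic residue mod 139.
Squares in Z_139*: {1, 4, 5, 6, 7, 9, 11, 13, 16, 20, 24, 25, 28, 29, 30, 31, 34, 35, 36, 37, 38, 41, 42, 44, 45, 46, 47, 49, 51, 52, 54, 55, 57, 63, 64, 65, 66, 67, 69, 71, 77, 78, 79, 80, 81, 83, 86, 89, 91, 96, 99, 100, 106, 107, 112, 113, 116, 117, 118, 120, 121, 122, 124, 125, 127, 129, 131, 136, 137}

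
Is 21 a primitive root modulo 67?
21^{33} ≡ 1 (mod 67) and 33 < 66, so ord_67(21) = 33 ≠ 66 and 21 is not a primitive root.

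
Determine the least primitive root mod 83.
g = 2. For each prime q|82: 2^{41}≡82, 2^{2}≡4, none ≡ 1, so ord_83(2) = 82 and 2 is a primitive root.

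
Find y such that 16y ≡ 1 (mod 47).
Since 47 is prime, by Fermat 16^(-1) ≡ 16^{45} ≡ 3 (mod 47). Verify: 16 × 3 = 48 ≡ 1 (mod 47)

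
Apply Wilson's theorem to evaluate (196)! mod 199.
(198)! = (196)! × (197) × (198) ≡ -1 mod 199. So (196)! ≡ -1 × [(198)(197)]^(-1) ≡ 99 mod 199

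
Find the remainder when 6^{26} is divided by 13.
By Fermat: 6^{12} ≡ 1 mod 13. 26 = 2×12 + 2. So 6^{26} ≡ 6^{2} ≡ 10 mod 13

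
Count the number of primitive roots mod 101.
There are φ(101-1) = φ(100) = 40 primitive roots modulo 101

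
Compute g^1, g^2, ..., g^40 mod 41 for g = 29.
29^1, 29^2, ..., 29^{40} mod 41: [29, 21, 35, 31, 38, 36, 19, 18, 30, 9, 15, 25, 28, 33, 14, 37, 7, 39, 24, 40, 12, 20, 6, 10, 3, 5, 22, 23, 11, 32, 26, 16, 13, 8, 27, 4, 34, 2, 17, 1]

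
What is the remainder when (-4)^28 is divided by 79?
By repeated squaring mod 79: (-4)^{1}≡75, (-4)^{2}≡16, (-4)^{4}≡19, (-4)^{8}≡45, (-4)^{16}≡50. Then (-4)^{28} = (-4)^{16+8+4} ≡ 50 × 45 × 19 ≡ 11 mod 79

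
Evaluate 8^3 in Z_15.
8^{3} = 512 ≡ 2 mod 15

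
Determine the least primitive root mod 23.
g = 5. Powers: [5, 2, 10, 4, 20, 8, ...] generates all 22 non-zero residues.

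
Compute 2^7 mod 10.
By repeated squaring mod 10: 2^{1}≡2, 2^{2}≡4, 2^{4}≡6. Then 2^{7} = 2^{4+2+1} ≡ 6 × 4 × 2 ≡ 8 mod 10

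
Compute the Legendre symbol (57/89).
(57/89) = 57^{44} mod 89 = 1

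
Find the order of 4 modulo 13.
Powers of 4 mod 13: 4^1≡4, 4^2≡3, 4^3≡12, 4^4≡9, 4^5≡10, 4^6≡1. ord_13(4) = 6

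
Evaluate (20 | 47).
(20/47) = 20^{23} mod 47 = -1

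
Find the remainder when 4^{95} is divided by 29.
By Fermat: 4^{28} ≡ 1 mod 29. 95 = 3×28 + 11. So 4^{95} ≡ 4^{11} ≡ 5 mod 29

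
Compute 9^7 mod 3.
By repeated squaring (mod 3): 9^{1}≡0, 9^{2}≡0, 9^{4}≡0. Then 9^{7} = 9^{4+2+1} ≡ 0 × 0 × 0 ≡ 0 (mod 3)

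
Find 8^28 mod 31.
By repeated squaring mod 31: 8^{1}≡8, 8^{2}≡2, 8^{4}≡4, 8^{8}≡16, 8^{16}≡8. Then 8^{28} = 8^{16+8+4} ≡ 8 × 16 × 4 ≡ 16 mod 31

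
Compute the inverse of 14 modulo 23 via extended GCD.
Extended GCD: 14(5) + 23(-3) = 1. So 14^(-1) ≡ 5 (mod 23). Verify: 14 × 5 = 70 ≡ 1 (mod 23)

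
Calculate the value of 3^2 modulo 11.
3^{2} = 9 ≡ 9 (mod 11)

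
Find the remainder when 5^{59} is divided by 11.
By Fermat: 5^{10} ≡ 1 (mod 11). 59 = 5×10 + 9. So 5^{59} ≡ 5^{9} ≡ 9 (mod 11)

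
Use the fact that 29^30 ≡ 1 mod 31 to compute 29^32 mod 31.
By Fermat: 29^{30} ≡ 1 mod 31. So 29^{32} = 29^{30} · 29^{2} ≡ 29^{2} ≡ 4 mod 31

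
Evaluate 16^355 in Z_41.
Using Fermat: 16^{40} ≡ 1 mod 41. 355 ≡ 35 mod 40. So 16^{355} ≡ 16^{35} ≡ 1 mod 41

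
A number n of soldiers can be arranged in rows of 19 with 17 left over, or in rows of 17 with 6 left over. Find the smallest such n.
M = 19 × 17 = 323. M₁ = 17, y₁ ≡ 9 mod 19. M₂ = 19, y₂ ≡ 9 mod 17. n = 17×17×9 + 6×19×9 ≡ 74 mod 323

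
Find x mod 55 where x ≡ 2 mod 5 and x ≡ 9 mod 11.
M = 5 × 11 = 55. M₁ = 11, y₁ ≡ 1 mod 5. M₂ = 5, y₂ ≡ 9 mod 11. x = 2×11×1 + 9×5×9 ≡ 42 mod 55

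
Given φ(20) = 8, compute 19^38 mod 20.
By Euler: 19^{8} ≡ 1 (mod 20) since gcd(19, 20) = 1. 38 = 4×8 + 6. So 19^{38} ≡ 19^{6} ≡ 1 (mod 20)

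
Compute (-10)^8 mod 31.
By repeated squaring mod 31: (-10)^{1}≡21, (-10)^{2}≡7, (-10)^{4}≡18, (-10)^{8}≡14. So (-10)^{8} ≡ 14 mod 31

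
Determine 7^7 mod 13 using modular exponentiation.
By repeated squaring mod 13: 7^{1}≡7, 7^{2}≡10, 7^{4}≡9. Then 7^{7} = 7^{4+2+1} ≡ 9 × 10 × 7 ≡ 6 mod 13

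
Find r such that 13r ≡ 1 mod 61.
Since 61 is prime, by Fermat 13^(-1) ≡ 13^{59} ≡ 47 mod 61. Verify: 13 × 47 = 611 ≡ 1 mod 61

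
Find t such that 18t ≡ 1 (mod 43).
Since 43 is prime, by Fermat 18^(-1) ≡ 18^{41} ≡ 12 (mod 43). Verify: 18 × 12 = 216 ≡ 1 (mod 43)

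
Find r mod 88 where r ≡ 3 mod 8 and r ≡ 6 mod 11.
M = 8 × 11 = 88. M₁ = 11, y₁ ≡ 3 mod 8. M₂ = 8, y₂ ≡ 7 mod 11. r = 3×11×3 + 6×8×7 ≡ 83 mod 88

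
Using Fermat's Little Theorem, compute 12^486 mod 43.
By Fermat: 12^{42} ≡ 1 mod 43. 486 ≡ 24 mod 42. So 12^{486} ≡ 12^{24} ≡ 35 mod 43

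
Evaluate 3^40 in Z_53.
By repeated squaring (mod 53): 3^{1}≡3, 3^{2}≡9, 3^{4}≡28, 3^{8}≡42, 3^{16}≡15, 3^{32}≡13. Then 3^{40} = 3^{32+8} ≡ 13 × 42 ≡ 16 (mod 53)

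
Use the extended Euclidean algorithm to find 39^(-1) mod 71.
Extended GCD: 39(-20) + 71(11) = 1. So 39^(-1) ≡ -20 ≡ 51 mod 71. Verify: 39 × 51 = 1989 ≡ 1 mod 71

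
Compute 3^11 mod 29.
By repeated squaring mod 29: 3^{1}≡3, 3^{2}≡9, 3^{4}≡23, 3^{8}≡7. Then 3^{11} = 3^{8+2+1} ≡ 7 × 9 × 3 ≡ 15 mod 29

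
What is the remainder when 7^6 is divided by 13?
By repeated squaring mod 13: 7^{1}≡7, 7^{2}≡10, 7^{4}≡9. Then 7^{6} = 7^{4+2} ≡ 9 × 10 ≡ 12 mod 13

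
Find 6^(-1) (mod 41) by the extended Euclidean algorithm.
Extended GCD: 6(7) + 41(-1) = 1. So 6^(-1) ≡ 7 (mod 41). Verify: 6 × 7 = 42 ≡ 1 (mod 41)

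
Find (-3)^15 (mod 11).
Using Fermat: (-3)^{10} ≡ 1 (mod 11). 15 ≡ 5 (mod 10). So (-3)^{15} ≡ (-3)^{5} ≡ 10 (mod 11)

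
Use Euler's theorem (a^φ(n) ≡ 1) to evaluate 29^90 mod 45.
By Euler: 29^{24} ≡ 1 (mod 45) since gcd(29, 45) = 1. 90 = 3×24 + 18. So 29^{90} ≡ 29^{18} ≡ 1 (mod 45)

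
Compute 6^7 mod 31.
By repeated squaring mod 31: 6^{1}≡6, 6^{2}≡5, 6^{4}≡25. Then 6^{7} = 6^{4+2+1} ≡ 25 × 5 × 6 ≡ 6 mod 31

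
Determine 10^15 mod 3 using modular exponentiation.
Using Fermat: 10^{2} ≡ 1 mod 3. 15 ≡ 1 mod 2. So 10^{15} ≡ 10^{1} ≡ 1 mod 3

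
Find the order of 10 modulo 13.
Powers of 10 mod 13: 10^1≡10, 10^2≡9, 10^3≡12, 10^4≡3, 10^5≡4, 10^6≡1. So the order of 10 is 6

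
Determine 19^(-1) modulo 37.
Since 37 is prime, by Fermat 19^(-1) ≡ 19^{35} ≡ 2 (mod 37). Verify: 19 × 2 = 38 ≡ 1 (mod 37)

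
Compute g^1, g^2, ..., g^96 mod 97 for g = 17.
17^1, 17^2, ..., 17^{96} mod 97: [17, 95, 63, 4, 68, 89, 58, 16, 78, 65, 38, 64, 21, 66, 55, 62, 84, 70, 26, 54, 45, 86, 7, 22, 83, 53, 28, 88, 41, 18, 15, 61, 67, 72, 60, 50, 74, 94, 46, 6, 5, 85, 87, 24, 20, 49, 57, 96, 80, 2, 34, 93, 29, 8, 39, 81, 19, 32, 59, 33, 76, 31, 42, 35, 13, 27, 71, 43, 52, 11, 90, 75, 14, 44, 69, 9, 56, 79, 82, 36, 30, 25, 37, 47, 23, 3, 51, 91, 92, 12, 10, 73, 77, 48, 40, 1]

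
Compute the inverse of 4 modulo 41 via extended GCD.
Extended GCD: 4(-10) + 41(1) = 1. So 4^(-1) ≡ -10 ≡ 31 (mod 41). Verify: 4 × 31 = 124 ≡ 1 (mod 41)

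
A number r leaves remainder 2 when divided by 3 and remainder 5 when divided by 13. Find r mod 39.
M = 3 × 13 = 39. M₁ = 13, y₁ ≡ 1 mod 3. M₂ = 3, y₂ ≡ 9 mod 13. r = 2×13×1 + 5×3×9 ≡ 5 mod 39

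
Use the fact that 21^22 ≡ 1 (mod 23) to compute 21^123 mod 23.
By Fermat: 21^{22} ≡ 1 (mod 23). 123 = 5×22 + 13. So 21^{123} ≡ 21^{13} ≡ 19 (mod 23)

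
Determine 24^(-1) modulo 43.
Since 43 is prime, by Fermat 24^(-1) ≡ 24^{41} ≡ 9 (mod 43). Verify: 24 × 9 = 216 ≡ 1 (mod 43)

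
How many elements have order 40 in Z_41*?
There are φ(41-1) = φ(40) = 16 primitive roots modulo 41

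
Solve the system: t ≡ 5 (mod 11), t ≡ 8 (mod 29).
M = 11 × 29 = 319. M₁ = 29, y₁ ≡ 8 (mod 11). M₂ = 11, y₂ ≡ 8 (mod 29). t = 5×29×8 + 8×11×8 ≡ 269 (mod 319)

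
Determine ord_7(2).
Powers of 2 mod 7: 2^1≡2, 2^2≡4, 2^3≡1. Order = 3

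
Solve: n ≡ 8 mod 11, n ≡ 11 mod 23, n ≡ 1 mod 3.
M = 11 × 23 × 3 = 759. M₁ = 69, y₁ ≡ 4 mod 11. M₂ = 33, y₂ ≡ 7 mod 23. M₃ = 253, y₃ ≡ 1 mod 3. n = 8×69×4 + 11×33×7 + 1×253×1 ≡ 448 mod 759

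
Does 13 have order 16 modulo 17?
13^{4} ≡ 1 mod 17 and 4 < 16, so ord_17(13) = 4 ≠ 16 and 13 is not a primitive root.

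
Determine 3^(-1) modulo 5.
Since 5 is prime, by Fermat 3^(-1) ≡ 3^{3} ≡ 2 (mod 5). Verify: 3 × 2 = 6 ≡ 1 (mod 5)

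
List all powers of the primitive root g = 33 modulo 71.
33^1, 33^2, ..., 33^{70} mod 71: [33, 24, 11, 8, 51, 50, 17, 64, 53, 45, 65, 15, 69, 5, 23, 49, 55, 40, 42, 37, 14, 36, 52, 12, 41, 4, 61, 25, 44, 32, 62, 58, 68, 43, 70, 38, 47, 60, 63, 20, 21, 54, 7, 18, 26, 6, 56, 2, 66, 48, 22, 16, 31, 29, 34, 57, 35, 19, 59, 30, 67, 10, 46, 27, 39, 9, 13, 3, 28, 1]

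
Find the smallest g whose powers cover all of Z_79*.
g = 3. For each prime q|78: 3^{39}≡78, 3^{26}≡23, 3^{6}≡18, none ≡ 1, so ord_79(3) = 78 and 3 is a primitive root.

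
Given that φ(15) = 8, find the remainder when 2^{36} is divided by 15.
By Euler: 2^{8} ≡ 1 mod 15 since gcd(2, 15) = 1. 36 = 4×8 + 4. So 2^{36} ≡ 2^{4} ≡ 1 mod 15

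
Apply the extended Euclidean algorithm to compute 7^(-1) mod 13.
Extended GCD: 7(2) + 13(-1) = 1. So 7^(-1) ≡ 2 mod 13. Verify: 7 × 2 = 14 ≡ 1 mod 13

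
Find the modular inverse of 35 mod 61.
Since 61 is prime, by Fermat 35^(-1) ≡ 35^{59} ≡ 7 (mod 61). Verify: 35 × 7 = 245 ≡ 1 (mod 61)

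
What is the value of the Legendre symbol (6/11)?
(6/11) = 6^{5} mod 11 = -1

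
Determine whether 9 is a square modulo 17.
By Euler's criterion: 9^{8} ≡ 1 (mod 17). Since this equals 1, 9 is a QR.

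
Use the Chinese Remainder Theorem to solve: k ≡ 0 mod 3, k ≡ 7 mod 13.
M = 3 × 13 = 39. M₁ = 13, y₁ ≡ 1 mod 3. M₂ = 3, y₂ ≡ 9 mod 13. k = 0×13×1 + 7×3×9 ≡ 33 mod 39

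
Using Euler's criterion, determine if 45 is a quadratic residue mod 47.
By Euler's criterion: 45^{23} ≡ 46 mod 47. Since this equals -1 (≡ 46), 45 is not a QR.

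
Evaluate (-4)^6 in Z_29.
By repeated squaring mod 29: (-4)^{1}≡25, (-4)^{2}≡16, (-4)^{4}≡24. Then (-4)^{6} = (-4)^{4+2} ≡ 24 × 16 ≡ 7 mod 29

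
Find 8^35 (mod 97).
By repeated squaring (mod 97): 8^{1}≡8, 8^{2}≡64, 8^{4}≡22, 8^{8}≡96, 8^{16}≡1, 8^{32}≡1. Then 8^{35} = 8^{32+2+1} ≡ 1 × 64 × 8 ≡ 27 (mod 97)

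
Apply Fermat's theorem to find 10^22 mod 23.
By Fermat's Little Theorem, 10^{22} ≡ 1 mod 23 since 23 is prime and gcd(10, 23) = 1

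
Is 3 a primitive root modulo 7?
ord_7(3) divides 6. For each prime q|6: 3^{3}≡6, 3^{2}≡2, none ≡ 1. So 3 has order 6 and is a primitive root mod 7.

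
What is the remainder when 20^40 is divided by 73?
By repeated squaring mod 73: 20^{1}≡20, 20^{2}≡35, 20^{4}≡57, 20^{8}≡37, 20^{16}≡55, 20^{32}≡32. Then 20^{40} = 20^{32+8} ≡ 32 × 37 ≡ 16 mod 73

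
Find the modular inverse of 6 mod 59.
Since 59 is prime, by Fermat 6^(-1) ≡ 6^{57} ≡ 10 mod 59. Verify: 6 × 10 = 60 ≡ 1 mod 59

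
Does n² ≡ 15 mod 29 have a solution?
By Euler's criterion: 15^{14} ≡ 28 mod 29. Since this equals -1 (≡ 28), 15 is not a QR.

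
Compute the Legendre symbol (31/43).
(31/43) = 31^{21} mod 43 = 1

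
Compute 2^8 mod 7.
Using Fermat: 2^{6} ≡ 1 mod 7. 8 ≡ 2 mod 6. So 2^{8} ≡ 2^{2} ≡ 4 mod 7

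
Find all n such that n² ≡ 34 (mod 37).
The square roots of 34 mod 37 are 16 and 21. Verify: 16² = 256 ≡ 34 (mod 37)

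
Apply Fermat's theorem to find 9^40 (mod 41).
By Fermat's Little Theorem, 9^{40} ≡ 1 (mod 41) since 41 is prime and gcd(9, 41) = 1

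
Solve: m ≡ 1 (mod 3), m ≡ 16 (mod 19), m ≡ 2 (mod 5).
M = 3 × 19 × 5 = 285. M₁ = 95, y₁ ≡ 2 (mod 3). M₂ = 15, y₂ ≡ 14 (mod 19). M₃ = 57, y₃ ≡ 3 (mod 5). m = 1×95×2 + 16×15×14 + 2×57×3 ≡ 187 (mod 285)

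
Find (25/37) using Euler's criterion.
(25/37) = 25^{18} mod 37 = 1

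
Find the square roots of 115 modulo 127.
The square roots of 115 mod 127 are 49 and 78. Verify: 49² = 2401 ≡ 115 mod 127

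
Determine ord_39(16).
Powers of 16 mod 39: 16^1≡16, 16^2≡22, 16^3≡1. Order = 3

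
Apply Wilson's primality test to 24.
(23)! mod 24 = 0. Since 0 ≢ -1 mod 24, 24 is not prime.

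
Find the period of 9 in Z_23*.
Powers of 9 mod 23: 9^1≡9, 9^2≡12, 9^3≡16, 9^4≡6, 9^5≡8, 9^6≡3, 9^7≡4, 9^8≡13, 9^9≡2, 9^10≡18, 9^11≡1. Order = 11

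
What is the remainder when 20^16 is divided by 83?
By repeated squaring (mod 83): 20^{1}≡20, 20^{2}≡68, 20^{4}≡59, 20^{8}≡78, 20^{16}≡25. So 20^{16} ≡ 25 (mod 83)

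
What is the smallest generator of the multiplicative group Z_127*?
g = 3. Powers: [3, 9, 27, 81, 116, 94, 28, ...] generates all 126 non-zero residues.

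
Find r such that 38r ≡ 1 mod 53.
Since 53 is prime, by Fermat 38^(-1) ≡ 38^{51} ≡ 7 mod 53. Verify: 38 × 7 = 266 ≡ 1 mod 53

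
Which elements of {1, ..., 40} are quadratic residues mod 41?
QRs mod 41: {1, 2, 4, 5, 8, 9, 10, 16, 18, 20, 21, 23, 25, 31, 32, 33, 36, 37, 39, 40}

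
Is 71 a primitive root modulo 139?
71^{69} ≡ 1 mod 139 and 69 < 138, so ord_139(71) = 69 ≠ 138 and 71 is not a primitive root.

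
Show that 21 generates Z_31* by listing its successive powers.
21^1, 21^2, ..., 21^{30} mod 31: [21, 7, 23, 18, 6, 2, 11, 14, 15, 5, 12, 4, 22, 28, 30, 10, 24, 8, 13, 25, 29, 20, 17, 16, 26, 19, 27, 9, 3, 1]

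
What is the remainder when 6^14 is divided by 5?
Using Fermat: 6^{4} ≡ 1 (mod 5). 14 ≡ 2 (mod 4). So 6^{14} ≡ 6^{2} ≡ 1 (mod 5)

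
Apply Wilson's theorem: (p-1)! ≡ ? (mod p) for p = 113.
By Wilson's theorem, (112)! ≡ -1 ≡ 112 mod 113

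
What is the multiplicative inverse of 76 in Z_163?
Since 163 is prime, by Fermat 76^(-1) ≡ 76^{161} ≡ 148 mod 163. Verify: 76 × 148 = 11248 ≡ 1 mod 163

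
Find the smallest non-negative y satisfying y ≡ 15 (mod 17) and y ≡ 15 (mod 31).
M = 17 × 31 = 527. M₁ = 31, y₁ ≡ 11 (mod 17). M₂ = 17, y₂ ≡ 11 (mod 31). y = 15×31×11 + 15×17×11 ≡ 15 (mod 527)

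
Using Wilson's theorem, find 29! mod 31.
(30)! = (29)! × (30) ≡ -1 mod 31. So (29)! ≡ -1 × (30)^(-1) ≡ (-1)×(-1) = 1 mod 31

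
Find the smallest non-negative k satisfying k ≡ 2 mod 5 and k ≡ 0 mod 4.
M = 5 × 4 = 20. M₁ = 4, y₁ ≡ 4 mod 5. M₂ = 5, y₂ ≡ 1 mod 4. k = 2×4×4 + 0×5×1 ≡ 12 mod 20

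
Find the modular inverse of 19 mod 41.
Since 41 is prime, by Fermat 19^(-1) ≡ 19^{39} ≡ 13 (mod 41). Verify: 19 × 13 = 247 ≡ 1 (mod 41)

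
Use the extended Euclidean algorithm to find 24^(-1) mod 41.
Extended GCD: 24(12) + 41(-7) = 1. So 24^(-1) ≡ 12 (mod 41). Verify: 24 × 12 = 288 ≡ 1 (mod 41)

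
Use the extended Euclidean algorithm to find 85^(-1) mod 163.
Extended GCD: 85(-23) + 163(12) = 1. So 85^(-1) ≡ -23 ≡ 140 mod 163. Verify: 85 × 140 = 11900 ≡ 1 mod 163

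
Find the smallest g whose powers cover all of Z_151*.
g = 6. For each prime q|150: 6^{75}≡150, 6^{50}≡32, 6^{30}≡59, none ≡ 1, so ord_151(6) = 150 and 6 is a primitive root.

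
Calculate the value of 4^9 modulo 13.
By repeated squaring mod 13: 4^{1}≡4, 4^{2}≡3, 4^{4}≡9, 4^{8}≡3. Then 4^{9} = 4^{8+1} ≡ 3 × 4 ≡ 12 mod 13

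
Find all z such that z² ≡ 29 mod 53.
The square roots of 29 mod 53 are 33 and 20. Verify: 33² = 1089 ≡ 29 mod 53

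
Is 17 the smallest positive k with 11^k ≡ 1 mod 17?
Powers of 11 mod 17: 11^1≡11, 11^2≡2, 11^3≡5, 11^4≡4, 11^5≡10, 11^6≡8, 11^7≡3, 11^8≡16, 11^9≡6, 11^10≡15, 11^11≡12, 11^12≡13, 11^13≡7, 11^14≡9, 11^15≡14, 11^16≡1. Already 11^16≡1, so the order is 16 < 17. No, the actual order is 16.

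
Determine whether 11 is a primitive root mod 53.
11^{26} ≡ 1 mod 53 and 26 < 52, so ord_53(11) = 26 ≠ 52 and 11 is not a primitive root.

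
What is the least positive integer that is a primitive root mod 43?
g = 3. Powers: [3, 9, 27, 38, 28, 41, 37, 25, ...] generates all 42 non-zero residues.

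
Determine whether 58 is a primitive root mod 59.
58^{2} ≡ 1 mod 59 and 2 < 58, so ord_59(58) = 2 ≠ 58 and 58 is not a primitive root.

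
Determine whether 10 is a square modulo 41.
By Euler's criterion: 10^{20} ≡ 1 mod 41. Since this equals 1, 10 is a QR.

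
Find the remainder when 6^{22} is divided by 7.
By Fermat: 6^{6} ≡ 1 (mod 7). 22 = 3×6 + 4. So 6^{22} ≡ 6^{4} ≡ 1 (mod 7)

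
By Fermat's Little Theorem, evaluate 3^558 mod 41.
By Fermat: 3^{40} ≡ 1 (mod 41). 558 ≡ 38 (mod 40). So 3^{558} ≡ 3^{38} ≡ 32 (mod 41)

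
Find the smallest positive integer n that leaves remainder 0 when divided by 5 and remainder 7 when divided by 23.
M = 5 × 23 = 115. M₁ = 23, y₁ ≡ 2 mod 5. M₂ = 5, y₂ ≡ 14 mod 23. n = 0×23×2 + 7×5×14 ≡ 30 mod 115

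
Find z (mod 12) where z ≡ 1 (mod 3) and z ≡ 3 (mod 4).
M = 3 × 4 = 12. M₁ = 4, y₁ ≡ 1 (mod 3). M₂ = 3, y₂ ≡ 3 (mod 4). z = 1×4×1 + 3×3×3 ≡ 7 (mod 12)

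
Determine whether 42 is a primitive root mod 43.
42^{2} ≡ 1 (mod 43) and 2 < 42, so ord_43(42) = 2 ≠ 42 and 42 is not a primitive root.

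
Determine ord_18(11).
Powers of 11 mod 18: 11^1≡11, 11^2≡13, 11^3≡17, 11^4≡7, 11^5≡5, 11^6≡1. So the order of 11 is 6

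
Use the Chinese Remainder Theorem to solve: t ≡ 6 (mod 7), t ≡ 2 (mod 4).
M = 7 × 4 = 28. M₁ = 4, y₁ ≡ 2 (mod 7). M₂ = 7, y₂ ≡ 3 (mod 4). t = 6×4×2 + 2×7×3 ≡ 6 (mod 28)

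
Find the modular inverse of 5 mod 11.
Since 11 is prime, by Fermat 5^(-1) ≡ 5^{9} ≡ 9 (mod 11). Verify: 5 × 9 = 45 ≡ 1 (mod 11)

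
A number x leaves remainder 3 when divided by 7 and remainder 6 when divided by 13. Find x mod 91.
M = 7 × 13 = 91. M₁ = 13, y₁ ≡ 6 mod 7. M₂ = 7, y₂ ≡ 2 mod 13. x = 3×13×6 + 6×7×2 ≡ 45 mod 91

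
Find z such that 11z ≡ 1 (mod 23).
Since 23 is prime, by Fermat 11^(-1) ≡ 11^{21} ≡ 21 (mod 23). Verify: 11 × 21 = 231 ≡ 1 (mod 23)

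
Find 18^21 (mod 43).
By repeated squaring (mod 43): 18^{1}≡18, 18^{2}≡23, 18^{4}≡13, 18^{8}≡40, 18^{16}≡9. Then 18^{21} = 18^{16+4+1} ≡ 9 × 13 × 18 ≡ 42 (mod 43)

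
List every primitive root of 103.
There are φ(102) = 32 primitive roots mod 103: {5, 6, 11, 12, 20, 21, 35, 40, 43, 44, 45, 48, 51, 53, 54, 62, 65, 67, 70, 71, 74, 75, 77, 78, 84, 85, 86, 87, 88, 96, 99, 101}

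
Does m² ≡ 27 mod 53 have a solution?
By Euler's criterion: 27^{26} ≡ 52 mod 53. Since this equals -1 (≡ 52), 27 is not a QR.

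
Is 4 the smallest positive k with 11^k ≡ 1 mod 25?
Powers of 11 mod 25: 11^1≡11, 11^2≡21, 11^3≡6, 11^4≡16, 11^5≡1. 11^4≡16≢1, so ord ≠ 4. No, the actual order is 5.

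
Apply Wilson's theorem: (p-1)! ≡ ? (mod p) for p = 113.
By Wilson's theorem, (112)! ≡ -1 ≡ 112 mod 113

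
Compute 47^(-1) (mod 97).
Since 97 is prime, by Fermat 47^(-1) ≡ 47^{95} ≡ 64 (mod 97). Verify: 47 × 64 = 3008 ≡ 1 (mod 97)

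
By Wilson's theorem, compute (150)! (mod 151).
By Wilson's theorem, (150)! ≡ -1 ≡ 150 (mod 151)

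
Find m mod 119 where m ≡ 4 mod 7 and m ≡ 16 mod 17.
M = 7 × 17 = 119. M₁ = 17, y₁ ≡ 5 mod 7. M₂ = 7, y₂ ≡ 5 mod 17. m = 4×17×5 + 16×7×5 ≡ 67 mod 119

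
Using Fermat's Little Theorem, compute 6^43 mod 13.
By Fermat: 6^{12} ≡ 1 mod 13. 43 = 3×12 + 7. So 6^{43} ≡ 6^{7} ≡ 7 mod 13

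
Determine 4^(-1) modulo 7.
Since 7 is prime, by Fermat 4^(-1) ≡ 4^{5} ≡ 2 mod 7. Verify: 4 × 2 = 8 ≡ 1 mod 7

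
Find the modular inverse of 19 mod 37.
Since 37 is prime, by Fermat 19^(-1) ≡ 19^{35} ≡ 2 (mod 37). Verify: 19 × 2 = 38 ≡ 1 (mod 37)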